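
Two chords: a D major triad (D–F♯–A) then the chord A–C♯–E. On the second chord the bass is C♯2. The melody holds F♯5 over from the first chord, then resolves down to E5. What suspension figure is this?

At the second chord the bass is C♯2. The suspended F♯5 lies a fourth above the bass; after resolving down by step to E5, the interval above the bass becomes a third.
Suspension figures are named by those two intervals: 4–3.

4–3 suspension.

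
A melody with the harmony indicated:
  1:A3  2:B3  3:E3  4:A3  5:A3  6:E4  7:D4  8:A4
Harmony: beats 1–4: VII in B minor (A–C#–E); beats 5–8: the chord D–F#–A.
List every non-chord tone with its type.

B3 (beat 2) — escape tone; E4 (beat 6) — appoggiatura.

The harmony at that moment is A major triad (A, C#, E); B3 is not a chord tone.
It is approached by step up from A3 and left by leap down to E3.
Step in, leap out — an escape tone.
The harmony at that moment is D major triad (D, F#, A); E4 is not a chord tone.
It is approached by leap up from A3 and left by step down to D4.
Leap in, step out — an appoggiatura.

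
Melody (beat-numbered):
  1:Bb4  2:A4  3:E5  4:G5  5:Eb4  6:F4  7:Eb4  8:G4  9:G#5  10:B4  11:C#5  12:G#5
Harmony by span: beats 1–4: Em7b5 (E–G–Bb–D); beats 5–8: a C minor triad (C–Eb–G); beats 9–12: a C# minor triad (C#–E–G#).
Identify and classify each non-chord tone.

The harmony at that moment is E half-diminished seventh chord (E, G, Bb, D); A4 is not a chord tone.
It is approached by step down from Bb4 and left by leap up to E5.
Step in, leap out — an escape tone.
The harmony at that moment is C minor triad (C, Eb, G); F4 is not a chord tone.
It is approached by step up from Eb4 and left by step down to Eb4.
Step away and step back to the same note — a neighbor tone (upper neighbor).
The harmony at that moment is C# minor triad (C#, E, G#); B4 is not a chord tone.
It is approached by leap down from G#5 and left by step up to C#5.
Leap in, step out — an appoggiatura.

A4 (beat 2) — escape tone; F4 (beat 6) — neighbor tone; B4 (beat 10) — appoggiatura.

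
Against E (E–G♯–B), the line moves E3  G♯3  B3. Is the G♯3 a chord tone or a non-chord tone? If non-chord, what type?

Chord tone (the third of E major triad).

E major triad contains E, G♯, B; G♯ is the third, so it is a chord tone.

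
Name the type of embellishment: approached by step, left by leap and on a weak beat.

Approach: by step. Departure: by leap. Metric position: weak.
Step in, leap out, from a weak position — an escape tone (échappée). (It is the mirror image of the appoggiatura, which leaps in and steps out on a strong beat.)

Escape tone.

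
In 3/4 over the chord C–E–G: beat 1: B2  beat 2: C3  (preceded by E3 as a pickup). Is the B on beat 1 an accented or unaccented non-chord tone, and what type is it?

The harmony at that moment is C major triad (C, E, G); B2 is not a chord tone.
It is approached by leap down from E3 and left by step up to C3.
Leap in, step out — an appoggiatura.
It falls on the downbeat, so it is accented.

Accented appoggiatura.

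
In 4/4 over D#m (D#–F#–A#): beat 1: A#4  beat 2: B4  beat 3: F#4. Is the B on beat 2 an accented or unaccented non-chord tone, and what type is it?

The harmony at that moment is D# minor triad (D#, F#, A#); B4 is not a chord tone.
It is approached by step up from A#4 and left by leap down to F#4.
Step in, leap out — an escape tone.
It falls on a weak beat, so it is unaccented.

Unaccented escape tone.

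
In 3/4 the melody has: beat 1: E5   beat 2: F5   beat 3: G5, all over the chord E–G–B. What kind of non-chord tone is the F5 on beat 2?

The harmony at that moment is E minor triad (E, G, B); F5 is not a chord tone.
It is approached by step up from E5 and left by step up to G5.
Step in, step out in the same direction — a passing tone.

Passing tone.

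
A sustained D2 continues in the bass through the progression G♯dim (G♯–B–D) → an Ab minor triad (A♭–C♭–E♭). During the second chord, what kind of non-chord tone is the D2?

The harmony at that moment is A♭ minor triad (A♭, C♭, E♭); D2 is not a chord tone.
It is held over (the same pitch as the preceding D2) and then sustained as the same pitch into the next harmony.
Sustained through a change of harmony — a pedal tone.

Pedal tone (pedal point).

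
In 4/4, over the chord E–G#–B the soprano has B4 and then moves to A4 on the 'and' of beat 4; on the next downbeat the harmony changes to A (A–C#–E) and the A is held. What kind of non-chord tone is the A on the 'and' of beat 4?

Anticipation.

The harmony at that moment is E major triad (E, G#, B); A4 is not a chord tone.
It is approached by step down from B4 and then sustained as the same pitch into the next harmony.
Arriving early and becoming a chord tone when the harmony changes — an anticipation.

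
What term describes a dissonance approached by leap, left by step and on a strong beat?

Appoggiatura.

Approach: by leap. Departure: by step. Metric position: strong.
Leap in, step out, in a metrically strong position — an appoggiatura. (It is the mirror image of the escape tone, which steps in and leaps out from a weak position.)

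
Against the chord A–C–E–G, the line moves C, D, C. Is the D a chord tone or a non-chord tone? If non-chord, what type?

Non-chord tone — a neighbor tone.

The harmony at that moment is A minor seventh chord (A, C, E, G); D is not a chord tone.
It is approached by step up from C and left by step down to C.
Step away and step back to the same note — a neighbor tone (upper neighbor).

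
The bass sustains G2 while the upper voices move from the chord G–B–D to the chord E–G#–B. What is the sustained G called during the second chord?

Pedal tone (pedal point).

The harmony at that moment is E major triad (E, G#, B); G2 is not a chord tone.
It is held over (the same pitch as the preceding G2) and then sustained as the same pitch into the next harmony.
Sustained through a change of harmony — a pedal tone.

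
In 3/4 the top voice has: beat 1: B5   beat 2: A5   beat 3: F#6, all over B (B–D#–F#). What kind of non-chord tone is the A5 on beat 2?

Escape tone.

The harmony at that moment is B major triad (B, D#, F#); A5 is not a chord tone.
It is approached by step down from B5 and left by leap up to F#6.
Step in, leap out, on a weak beat — an escape tone.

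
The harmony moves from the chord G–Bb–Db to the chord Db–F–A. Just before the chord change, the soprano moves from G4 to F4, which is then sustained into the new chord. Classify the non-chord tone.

F4 is an anticipation.

The harmony at that moment is G diminished triad (G, Bb, Db); F4 is not a chord tone.
It is approached by step down from G4 and then sustained as the same pitch into the next harmony.
Arriving early and becoming a chord tone when the harmony changes — an anticipation.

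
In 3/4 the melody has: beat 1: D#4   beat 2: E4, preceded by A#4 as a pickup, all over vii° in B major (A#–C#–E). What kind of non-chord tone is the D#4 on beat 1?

The harmony at that moment is A# diminished triad (A#, C#, E); D#4 is not a chord tone.
It is approached by leap down from A#4 and left by step up to E4.
Leap in, step out, metrically accented — an appoggiatura.

Appoggiatura.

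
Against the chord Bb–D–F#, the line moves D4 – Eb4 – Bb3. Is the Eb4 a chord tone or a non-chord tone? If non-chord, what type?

The harmony at that moment is Bb augmented triad (Bb, D, F#); Eb4 is not a chord tone.
It is approached by step up from D4 and left by leap down to Bb3.
Step in, leap out — an escape tone.

Non-chord tone — an escape tone.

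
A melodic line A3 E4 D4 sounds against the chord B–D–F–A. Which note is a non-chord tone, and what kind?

E4 is an appoggiatura.

The harmony at that moment is B half-diminished seventh chord (B, D, F, A); E4 is not a chord tone.
It is approached by leap up from A3 and left by step down to D4.
Leap in, step out — an appoggiatura.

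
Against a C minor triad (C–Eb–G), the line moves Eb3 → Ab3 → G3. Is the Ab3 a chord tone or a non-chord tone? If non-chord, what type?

Non-chord tone — an appoggiatura.

The harmony at that moment is C minor triad (C, Eb, G); Ab3 is not a chord tone.
It is approached by leap up from Eb3 and left by step down to G3.
Leap in, step out — an appoggiatura.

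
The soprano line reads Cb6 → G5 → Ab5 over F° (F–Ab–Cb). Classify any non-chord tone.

The harmony at that moment is F diminished triad (F, Ab, Cb); G5 is not a chord tone.
It is approached by leap down from Cb6 and left by step up to Ab5.
Leap in, step out — an appoggiatura.

G5 is an appoggiatura.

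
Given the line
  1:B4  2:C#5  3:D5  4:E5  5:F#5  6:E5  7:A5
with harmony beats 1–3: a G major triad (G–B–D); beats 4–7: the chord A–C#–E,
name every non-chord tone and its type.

The harmony at that moment is G major triad (G, B, D); C#5 is not a chord tone.
It is approached by step up from B4 and left by step up to D5.
Step in, step out in the same direction — a passing tone.
The harmony at that moment is A major triad (A, C#, E); F#5 is not a chord tone.
It is approached by step up from E5 and left by step down to E5.
Step away and step back to the same note — a neighbor tone (upper neighbor).

C#5 (beat 2) — passing tone; F#5 (beat 5) — neighbor tone.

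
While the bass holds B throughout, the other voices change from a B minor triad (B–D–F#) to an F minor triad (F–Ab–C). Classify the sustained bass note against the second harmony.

Pedal tone (pedal point).

The harmony at that moment is F minor triad (F, Ab, C); B is not a chord tone.
It is held over (the same pitch as the preceding B) and then sustained as the same pitch into the next harmony.
Sustained through a change of harmony — a pedal tone.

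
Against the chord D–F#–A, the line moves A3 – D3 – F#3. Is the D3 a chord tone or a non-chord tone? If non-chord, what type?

Chord tone (the root of D major triad).

D major triad contains D, F#, A; D is the root, so it is a chord tone.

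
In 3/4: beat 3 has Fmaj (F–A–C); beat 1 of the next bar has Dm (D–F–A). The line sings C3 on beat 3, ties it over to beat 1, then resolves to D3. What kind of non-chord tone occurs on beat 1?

The harmony at that moment is D minor triad (D, F, A); C3 is not a chord tone.
It is held over (the same pitch as the preceding C3) and left by step up to D3.
Held over from the previous chord and resolving up by step — a retardation.

Retardation.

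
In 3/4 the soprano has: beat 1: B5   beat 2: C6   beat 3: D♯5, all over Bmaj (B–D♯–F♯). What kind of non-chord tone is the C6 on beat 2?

Escape tone.

The harmony at that moment is B major triad (B, D♯, F♯); C6 is not a chord tone.
It is approached by step up from B5 and left by leap down to D♯5.
Step in, leap out, on a weak beat — an escape tone.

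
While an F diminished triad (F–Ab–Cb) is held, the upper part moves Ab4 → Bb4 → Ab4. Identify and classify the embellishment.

Bb4 is a neighbor tone.

The harmony at that moment is F diminished triad (F, Ab, Cb); Bb4 is not a chord tone.
It is approached by step up from Ab4 and left by step down to Ab4.
Step away and step back to the same note — a neighbor tone (upper neighbor).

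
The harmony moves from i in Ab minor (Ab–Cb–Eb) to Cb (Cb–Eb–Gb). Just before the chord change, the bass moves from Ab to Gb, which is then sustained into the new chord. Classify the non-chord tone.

Gb is an anticipation.

The harmony at that moment is Ab minor triad (Ab, Cb, Eb); Gb is not a chord tone.
It is approached by step down from Ab and then sustained as the same pitch into the next harmony.
Arriving early and becoming a chord tone when the harmony changes — an anticipation.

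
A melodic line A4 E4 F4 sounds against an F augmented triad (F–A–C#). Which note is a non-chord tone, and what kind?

E4 is an appoggiatura.

The harmony at that moment is F augmented triad (F, A, C#); E4 is not a chord tone.
It is approached by leap down from A4 and left by step up to F4.
Leap in, step out — an appoggiatura.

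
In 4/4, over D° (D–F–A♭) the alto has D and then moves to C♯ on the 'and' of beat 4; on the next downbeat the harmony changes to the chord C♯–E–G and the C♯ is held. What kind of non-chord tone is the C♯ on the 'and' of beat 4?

Anticipation.

The harmony at that moment is D diminished triad (D, F, A♭); C♯ is not a chord tone.
It is approached by step down from D and then sustained as the same pitch into the next harmony.
Arriving early and becoming a chord tone when the harmony changes — an anticipation.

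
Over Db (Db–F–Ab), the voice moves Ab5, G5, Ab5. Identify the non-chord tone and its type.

The harmony at that moment is Db major triad (Db, F, Ab); G5 is not a chord tone.
It is approached by step down from Ab5 and left by step up to Ab5.
Step away and step back to the same note — a neighbor tone (lower neighbor).

G5 is a neighbor tone.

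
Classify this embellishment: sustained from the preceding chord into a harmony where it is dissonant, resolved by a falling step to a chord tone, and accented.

Approach: by preparation — the pitch is first a chord tone, then held (tied or repeated) while the harmony changes under it. Departure: down by step. Metric position: strong.
A prepared dissonance that resolves downward by step — a suspension. (The same figure resolving upward would be a retardation.)

Suspension.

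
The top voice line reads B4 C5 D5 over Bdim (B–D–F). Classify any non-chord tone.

The harmony at that moment is B diminished triad (B, D, F); C5 is not a chord tone.
It is approached by step up from B4 and left by step up to D5.
Step in, step out in the same direction — a passing tone.

C5 is a passing tone.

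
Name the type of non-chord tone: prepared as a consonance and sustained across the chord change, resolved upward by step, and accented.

Approach: by preparation — the pitch is first a chord tone, then held (tied or repeated) while the harmony changes under it. Departure: up by step. Metric position: strong.
A prepared dissonance that resolves upward by step — a retardation. (The same figure resolving downward would be a suspension.)

Retardation.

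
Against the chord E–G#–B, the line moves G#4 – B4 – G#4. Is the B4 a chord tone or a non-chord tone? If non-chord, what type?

Chord tone (the fifth of E major triad).

E major triad contains E, G#, B; B is the fifth, so it is a chord tone.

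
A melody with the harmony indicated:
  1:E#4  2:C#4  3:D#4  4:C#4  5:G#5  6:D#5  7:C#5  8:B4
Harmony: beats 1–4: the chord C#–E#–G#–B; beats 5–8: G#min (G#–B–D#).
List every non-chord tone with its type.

The harmony at that moment is C# dominant seventh chord (C#, E#, G#, B); D#4 is not a chord tone.
It is approached by step up from C#4 and left by step down to C#4.
Step away and step back to the same note — a neighbor tone (upper neighbor).
The harmony at that moment is G# minor triad (G#, B, D#); C#5 is not a chord tone.
It is approached by step down from D#5 and left by step down to B4.
Step in, step out in the same direction — a passing tone.

D#4 (beat 3) — neighbor tone; C#5 (beat 7) — passing tone.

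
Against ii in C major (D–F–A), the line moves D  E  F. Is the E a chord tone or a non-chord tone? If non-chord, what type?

Non-chord tone — a passing tone.

The harmony at that moment is D minor triad (D, F, A); E is not a chord tone.
It is approached by step up from D and left by step up to F.
Step in, step out in the same direction — a passing tone.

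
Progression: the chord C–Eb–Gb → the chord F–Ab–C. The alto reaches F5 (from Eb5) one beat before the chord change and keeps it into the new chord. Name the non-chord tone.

F5 is an anticipation.

The harmony at that moment is C diminished triad (C, Eb, Gb); F5 is not a chord tone.
It is approached by step up from Eb5 and then sustained as the same pitch into the next harmony.
Arriving early and becoming a chord tone when the harmony changes — an anticipation.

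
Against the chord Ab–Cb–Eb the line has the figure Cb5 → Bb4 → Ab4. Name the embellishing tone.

Bb4 is a passing tone.

The harmony at that moment is Ab minor triad (Ab, Cb, Eb); Bb4 is not a chord tone.
It is approached by step down from Cb5 and left by step down to Ab4.
Step in, step out in the same direction — a passing tone.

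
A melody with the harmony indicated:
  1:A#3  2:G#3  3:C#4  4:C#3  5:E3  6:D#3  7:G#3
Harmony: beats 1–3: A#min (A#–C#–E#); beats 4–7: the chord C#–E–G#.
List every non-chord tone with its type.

The harmony at that moment is A# minor triad (A#, C#, E#); G#3 is not a chord tone.
It is approached by step down from A#3 and left by leap up to C#4.
Step in, leap out — an escape tone.
The harmony at that moment is C# minor triad (C#, E, G#); D#3 is not a chord tone.
It is approached by step down from E3 and left by leap up to G#3.
Step in, leap out — an escape tone.

G#3 (beat 2) — escape tone; D#3 (beat 6) — escape tone.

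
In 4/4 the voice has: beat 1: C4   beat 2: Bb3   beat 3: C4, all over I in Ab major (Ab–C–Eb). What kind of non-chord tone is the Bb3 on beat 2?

Lower neighbor tone.

The harmony at that moment is Ab major triad (Ab, C, Eb); Bb3 is not a chord tone.
It is approached by step down from C4 and left by step up to C4.
Step away and step back to the same note — a neighbor tone (lower neighbor).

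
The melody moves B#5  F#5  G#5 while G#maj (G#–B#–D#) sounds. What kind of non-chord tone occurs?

The harmony at that moment is G# major triad (G#, B#, D#); F#5 is not a chord tone.
It is approached by leap down from B#5 and left by step up to G#5.
Leap in, step out — an appoggiatura.

F#5 is an appoggiatura.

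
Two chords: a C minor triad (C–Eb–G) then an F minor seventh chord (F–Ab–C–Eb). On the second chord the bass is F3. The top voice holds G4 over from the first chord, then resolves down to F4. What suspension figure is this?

At the second chord the bass is F3. The suspended G4 lies a ninth above the bass; after resolving down by step to F4, the interval above the bass becomes an octave.
Suspension figures are named by those two intervals: 9–8.

9–8 suspension.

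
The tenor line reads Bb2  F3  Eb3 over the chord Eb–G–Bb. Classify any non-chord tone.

The harmony at that moment is Eb major triad (Eb, G, Bb); F3 is not a chord tone.
It is approached by leap up from Bb2 and left by step down to Eb3.
Leap in, step out — an appoggiatura.

F3 is an appoggiatura.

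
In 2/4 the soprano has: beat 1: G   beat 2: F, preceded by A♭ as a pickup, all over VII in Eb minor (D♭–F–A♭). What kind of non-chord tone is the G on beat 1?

The harmony at that moment is D♭ major triad (D♭, F, A♭); G is not a chord tone.
It is approached by step down from A♭ and left by step down to F.
Step in, step out in the same direction — a passing tone.

Passing tone.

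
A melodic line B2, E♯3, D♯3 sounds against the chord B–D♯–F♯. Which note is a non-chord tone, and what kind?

E♯3 is an appoggiatura.

The harmony at that moment is B major triad (B, D♯, F♯); E♯3 is not a chord tone.
It is approached by leap up from B2 and left by step down to D♯3.
Leap in, step out — an appoggiatura.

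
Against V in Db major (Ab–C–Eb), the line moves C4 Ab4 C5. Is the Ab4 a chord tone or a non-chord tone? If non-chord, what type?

Ab major triad contains Ab, C, Eb; Ab is the root, so it is a chord tone.

Chord tone (the root of Ab major triad).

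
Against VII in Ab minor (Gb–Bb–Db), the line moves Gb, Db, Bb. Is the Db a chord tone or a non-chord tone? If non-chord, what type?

Gb major triad contains Gb, Bb, Db; Db is the fifth, so it is a chord tone.

Chord tone (the fifth of Gb major triad).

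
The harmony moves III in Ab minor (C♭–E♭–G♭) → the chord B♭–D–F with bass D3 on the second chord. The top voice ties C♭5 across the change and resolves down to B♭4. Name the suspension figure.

7–6 suspension.

At the second chord the bass is D3. The suspended C♭5 lies a seventh above the bass; after resolving down by step to B♭4, the interval above the bass becomes a sixth.
Suspension figures are named by those two intervals: 7–6.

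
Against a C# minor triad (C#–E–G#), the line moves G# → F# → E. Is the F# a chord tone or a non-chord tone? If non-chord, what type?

Non-chord tone — a passing tone.

The harmony at that moment is C# minor triad (C#, E, G#); F# is not a chord tone.
It is approached by step down from G# and left by step down to E.
Step in, step out in the same direction — a passing tone.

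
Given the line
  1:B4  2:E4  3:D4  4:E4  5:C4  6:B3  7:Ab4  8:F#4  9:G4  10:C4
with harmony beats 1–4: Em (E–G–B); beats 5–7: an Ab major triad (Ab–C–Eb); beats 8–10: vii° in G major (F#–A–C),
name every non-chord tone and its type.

D4 (beat 3) — neighbor tone; B3 (beat 6) — escape tone; G4 (beat 9) — escape tone.

The harmony at that moment is E minor triad (E, G, B); D4 is not a chord tone.
It is approached by step down from E4 and left by step up to E4.
Step away and step back to the same note — a neighbor tone (lower neighbor).
The harmony at that moment is Ab major triad (Ab, C, Eb); B3 is not a chord tone.
It is approached by step down from C4 and left by leap up to Ab4.
Step in, leap out — an escape tone.
The harmony at that moment is F# diminished triad (F#, A, C); G4 is not a chord tone.
It is approached by step up from F#4 and left by leap down to C4.
Step in, leap out — an escape tone.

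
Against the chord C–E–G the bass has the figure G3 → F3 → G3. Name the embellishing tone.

The harmony at that moment is C major triad (C, E, G); F3 is not a chord tone.
It is approached by step down from G3 and left by step up to G3.
Step away and step back to the same note — a neighbor tone (lower neighbor).

F3 is a neighbor tone.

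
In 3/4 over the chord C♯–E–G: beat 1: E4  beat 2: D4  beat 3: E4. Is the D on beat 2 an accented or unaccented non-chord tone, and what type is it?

The harmony at that moment is C♯ diminished triad (C♯, E, G); D4 is not a chord tone.
It is approached by step down from E4 and left by step up to E4.
Step away and step back to the same note — a neighbor tone (lower neighbor).
It falls on a weak beat, so it is unaccented.

Unaccented neighbor tone.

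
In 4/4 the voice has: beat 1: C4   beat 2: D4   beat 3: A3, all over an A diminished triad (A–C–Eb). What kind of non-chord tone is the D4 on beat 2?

Escape tone.

The harmony at that moment is A diminished triad (A, C, Eb); D4 is not a chord tone.
It is approached by step up from C4 and left by leap down to A3.
Step in, leap out, on a weak beat — an escape tone.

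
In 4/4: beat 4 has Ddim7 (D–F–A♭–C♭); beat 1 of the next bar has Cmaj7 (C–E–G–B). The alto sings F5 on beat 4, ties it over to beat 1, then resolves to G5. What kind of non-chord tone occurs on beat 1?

The harmony at that moment is C major seventh chord (C, E, G, B); F5 is not a chord tone.
It is held over (the same pitch as the preceding F5) and left by step up to G5.
Held over from the previous chord and resolving up by step — a retardation.

Retardation.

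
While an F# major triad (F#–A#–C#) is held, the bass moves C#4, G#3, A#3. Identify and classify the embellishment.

The harmony at that moment is F# major triad (F#, A#, C#); G#3 is not a chord tone.
It is approached by leap down from C#4 and left by step up to A#3.
Leap in, step out — an appoggiatura.

G#3 is an appoggiatura.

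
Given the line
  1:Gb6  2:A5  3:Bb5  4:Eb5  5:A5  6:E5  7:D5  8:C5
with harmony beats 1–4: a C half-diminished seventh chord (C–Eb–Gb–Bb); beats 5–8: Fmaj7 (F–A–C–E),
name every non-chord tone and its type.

The harmony at that moment is C half-diminished seventh chord (C, Eb, Gb, Bb); A5 is not a chord tone.
It is approached by leap down from Gb6 and left by step up to Bb5.
Leap in, step out — an appoggiatura.
The harmony at that moment is F major seventh chord (F, A, C, E); D5 is not a chord tone.
It is approached by step down from E5 and left by step down to C5.
Step in, step out in the same direction — a passing tone.

A5 (beat 2) — appoggiatura; D5 (beat 7) — passing tone.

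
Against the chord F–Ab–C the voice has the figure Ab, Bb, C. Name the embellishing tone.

Bb is a passing tone.

The harmony at that moment is F minor triad (F, Ab, C); Bb is not a chord tone.
It is approached by step up from Ab and left by step up to C.
Step in, step out in the same direction — a passing tone.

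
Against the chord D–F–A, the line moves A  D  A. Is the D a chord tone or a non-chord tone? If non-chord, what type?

D minor triad contains D, F, A; D is the root, so it is a chord tone.

Chord tone (the root of D minor triad).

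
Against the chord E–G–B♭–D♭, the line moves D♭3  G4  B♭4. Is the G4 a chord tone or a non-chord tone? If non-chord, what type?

Chord tone (the third of E diminished seventh chord).

E diminished seventh chord contains E, G, B♭, D♭; G is the third, so it is a chord tone.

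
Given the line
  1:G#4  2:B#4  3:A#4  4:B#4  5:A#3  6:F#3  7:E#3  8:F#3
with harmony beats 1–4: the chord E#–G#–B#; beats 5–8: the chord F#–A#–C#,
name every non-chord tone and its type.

A#4 (beat 3) — neighbor tone; E#3 (beat 7) — neighbor tone.

The harmony at that moment is E# minor triad (E#, G#, B#); A#4 is not a chord tone.
It is approached by step down from B#4 and left by step up to B#4.
Step away and step back to the same note — a neighbor tone (lower neighbor).
The harmony at that moment is F# major triad (F#, A#, C#); E#3 is not a chord tone.
It is approached by step down from F#3 and left by step up to F#3.
Step away and step back to the same note — a neighbor tone (lower neighbor).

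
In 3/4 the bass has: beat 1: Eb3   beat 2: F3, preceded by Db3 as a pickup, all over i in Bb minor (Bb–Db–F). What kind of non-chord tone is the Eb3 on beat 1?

Passing tone.

The harmony at that moment is Bb minor triad (Bb, Db, F); Eb3 is not a chord tone.
It is approached by step up from Db3 and left by step up to F3.
Step in, step out in the same direction — a passing tone.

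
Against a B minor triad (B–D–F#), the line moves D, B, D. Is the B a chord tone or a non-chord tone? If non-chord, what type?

Chord tone (the root of B minor triad).

B minor triad contains B, D, F#; B is the root, so it is a chord tone.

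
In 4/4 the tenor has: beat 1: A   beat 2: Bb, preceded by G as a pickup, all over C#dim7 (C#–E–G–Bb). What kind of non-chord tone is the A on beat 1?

Passing tone.

The harmony at that moment is C# diminished seventh chord (C#, E, G, Bb); A is not a chord tone.
It is approached by step up from G and left by step up to Bb.
Step in, step out in the same direction — a passing tone.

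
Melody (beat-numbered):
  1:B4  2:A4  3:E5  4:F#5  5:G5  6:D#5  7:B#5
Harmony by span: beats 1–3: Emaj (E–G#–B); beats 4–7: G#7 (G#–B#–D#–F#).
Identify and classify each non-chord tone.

The harmony at that moment is E major triad (E, G#, B); A4 is not a chord tone.
It is approached by step down from B4 and left by leap up to E5.
Step in, leap out — an escape tone.
The harmony at that moment is G# dominant seventh chord (G#, B#, D#, F#); G5 is not a chord tone.
It is approached by step up from F#5 and left by leap down to D#5.
Step in, leap out — an escape tone.

A4 (beat 2) — escape tone; G5 (beat 5) — escape tone.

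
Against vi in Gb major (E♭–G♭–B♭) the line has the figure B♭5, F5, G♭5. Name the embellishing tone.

The harmony at that moment is E♭ minor triad (E♭, G♭, B♭); F5 is not a chord tone.
It is approached by leap down from B♭5 and left by step up to G♭5.
Leap in, step out — an appoggiatura.

F5 is an appoggiatura.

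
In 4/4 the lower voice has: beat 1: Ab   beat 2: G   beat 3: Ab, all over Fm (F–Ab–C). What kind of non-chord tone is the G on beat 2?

Lower neighbor tone.

The harmony at that moment is F minor triad (F, Ab, C); G is not a chord tone.
It is approached by step down from Ab and left by step up to Ab.
Step away and step back to the same note — a neighbor tone (lower neighbor).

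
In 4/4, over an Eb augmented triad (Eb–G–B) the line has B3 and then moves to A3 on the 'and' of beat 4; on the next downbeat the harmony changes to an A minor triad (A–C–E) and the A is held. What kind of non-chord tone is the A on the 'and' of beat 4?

The harmony at that moment is Eb augmented triad (Eb, G, B); A3 is not a chord tone.
It is approached by step down from B3 and then sustained as the same pitch into the next harmony.
Arriving early and becoming a chord tone when the harmony changes — an anticipation.

Anticipation.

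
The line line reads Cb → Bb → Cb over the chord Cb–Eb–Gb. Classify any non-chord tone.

Bb is a neighbor tone.

The harmony at that moment is Cb major triad (Cb, Eb, Gb); Bb is not a chord tone.
It is approached by step down from Cb and left by step up to Cb.
Step away and step back to the same note — a neighbor tone (lower neighbor).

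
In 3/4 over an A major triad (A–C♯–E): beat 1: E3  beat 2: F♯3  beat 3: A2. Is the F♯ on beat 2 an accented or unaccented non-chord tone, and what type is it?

Unaccented escape tone.

The harmony at that moment is A major triad (A, C♯, E); F♯3 is not a chord tone.
It is approached by step up from E3 and left by leap down to A2.
Step in, leap out — an escape tone.
It falls on a weak beat, so it is unaccented.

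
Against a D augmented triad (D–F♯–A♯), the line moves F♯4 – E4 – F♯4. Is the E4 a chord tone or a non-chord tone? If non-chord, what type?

Non-chord tone — a neighbor tone.

The harmony at that moment is D augmented triad (D, F♯, A♯); E4 is not a chord tone.
It is approached by step down from F♯4 and left by step up to F♯4.
Step away and step back to the same note — a neighbor tone (lower neighbor).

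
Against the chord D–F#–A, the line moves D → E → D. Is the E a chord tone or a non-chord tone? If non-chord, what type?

Non-chord tone — a neighbor tone.

The harmony at that moment is D major triad (D, F#, A); E is not a chord tone.
It is approached by step up from D and left by step down to D.
Step away and step back to the same note — a neighbor tone (upper neighbor).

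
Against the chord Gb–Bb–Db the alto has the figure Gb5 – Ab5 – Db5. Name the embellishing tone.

The harmony at that moment is Gb major triad (Gb, Bb, Db); Ab5 is not a chord tone.
It is approached by step up from Gb5 and left by leap down to Db5.
Step in, leap out — an escape tone.

Ab5 is an escape tone.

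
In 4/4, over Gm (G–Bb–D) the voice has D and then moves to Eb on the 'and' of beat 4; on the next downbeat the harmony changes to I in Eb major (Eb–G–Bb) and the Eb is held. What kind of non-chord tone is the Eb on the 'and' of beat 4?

Anticipation.

The harmony at that moment is G minor triad (G, Bb, D); Eb is not a chord tone.
It is approached by step up from D and then sustained as the same pitch into the next harmony.
Arriving early and becoming a chord tone when the harmony changes — an anticipation.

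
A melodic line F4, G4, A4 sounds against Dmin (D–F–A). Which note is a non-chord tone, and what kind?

The harmony at that moment is D minor triad (D, F, A); G4 is not a chord tone.
It is approached by step up from F4 and left by step up to A4.
Step in, step out in the same direction — a passing tone.

G4 is a passing tone.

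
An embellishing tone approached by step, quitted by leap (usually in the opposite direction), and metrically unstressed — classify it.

Approach: by step. Departure: by leap. Metric position: weak.
Step in, leap out, from a weak position — an escape tone (échappée). (It is the mirror image of the appoggiatura, which leaps in and steps out on a strong beat.)

Escape tone.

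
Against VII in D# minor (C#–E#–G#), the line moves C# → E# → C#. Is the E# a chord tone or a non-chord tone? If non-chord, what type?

C# major triad contains C#, E#, G#; E# is the third, so it is a chord tone.

Chord tone (the third of C# major triad).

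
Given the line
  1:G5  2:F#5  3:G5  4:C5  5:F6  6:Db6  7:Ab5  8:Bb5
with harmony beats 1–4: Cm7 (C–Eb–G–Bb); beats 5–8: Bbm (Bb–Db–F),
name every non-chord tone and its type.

The harmony at that moment is C minor seventh chord (C, Eb, G, Bb); F#5 is not a chord tone.
It is approached by step down from G5 and left by step up to G5.
Step away and step back to the same note — a neighbor tone (lower neighbor).
The harmony at that moment is Bb minor triad (Bb, Db, F); Ab5 is not a chord tone.
It is approached by leap down from Db6 and left by step up to Bb5.
Leap in, step out — an appoggiatura.

F#5 (beat 2) — neighbor tone; Ab5 (beat 7) — appoggiatura.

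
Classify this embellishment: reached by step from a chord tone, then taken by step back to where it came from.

Neighbor tone.

Approach: by step. Departure: by step in the opposite direction, back to the starting pitch.
Stepwise on both sides but reversing to return to the same chord tone — a neighbor tone. (Had it continued onward in the same direction it would be a passing tone instead.)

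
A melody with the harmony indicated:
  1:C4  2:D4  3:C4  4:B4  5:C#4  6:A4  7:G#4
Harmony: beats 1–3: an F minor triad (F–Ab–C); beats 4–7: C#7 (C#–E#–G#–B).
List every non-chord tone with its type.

The harmony at that moment is F minor triad (F, Ab, C); D4 is not a chord tone.
It is approached by step up from C4 and left by step down to C4.
Step away and step back to the same note — a neighbor tone (upper neighbor).
The harmony at that moment is C# dominant seventh chord (C#, E#, G#, B); A4 is not a chord tone.
It is approached by leap up from C#4 and left by step down to G#4.
Leap in, step out — an appoggiatura.

D4 (beat 2) — neighbor tone; A4 (beat 6) — appoggiatura.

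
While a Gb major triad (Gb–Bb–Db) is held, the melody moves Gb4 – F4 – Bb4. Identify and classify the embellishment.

F4 is an escape tone.

The harmony at that moment is Gb major triad (Gb, Bb, Db); F4 is not a chord tone.
It is approached by step down from Gb4 and left by leap up to Bb4.
Step in, leap out — an escape tone.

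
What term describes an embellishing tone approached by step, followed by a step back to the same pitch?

Neighbor tone.

Approach: by step. Departure: by step in the opposite direction, back to the starting pitch.
Stepwise on both sides but reversing to return to the same chord tone — a neighbor tone. (Had it continued onward in the same direction it would be a passing tone instead.)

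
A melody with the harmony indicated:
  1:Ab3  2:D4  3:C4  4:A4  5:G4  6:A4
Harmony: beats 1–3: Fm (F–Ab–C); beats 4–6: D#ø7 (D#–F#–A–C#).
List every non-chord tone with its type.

D4 (beat 2) — appoggiatura; G4 (beat 5) — neighbor tone.

The harmony at that moment is F minor triad (F, Ab, C); D4 is not a chord tone.
It is approached by leap up from Ab3 and left by step down to C4.
Leap in, step out — an appoggiatura.
The harmony at that moment is D# half-diminished seventh chord (D#, F#, A, C#); G4 is not a chord tone.
It is approached by step down from A4 and left by step up to A4.
Step away and step back to the same note — a neighbor tone (lower neighbor).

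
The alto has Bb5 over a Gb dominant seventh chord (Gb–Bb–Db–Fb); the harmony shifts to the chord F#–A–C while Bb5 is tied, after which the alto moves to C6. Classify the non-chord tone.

The harmony at that moment is F# diminished triad (F#, A, C); Bb5 is not a chord tone.
It is held over (the same pitch as the preceding Bb5) and left by step up to C6.
Held over from the previous chord and resolving up by step — a retardation.

Bb5 is a retardation.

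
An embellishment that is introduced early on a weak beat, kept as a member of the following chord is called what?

Anticipation.

Approach: ahead of the chord change (typically by step), so it is dissonant against the current harmony. Departure: none — the same pitch is restated or held and is a chord tone of the new harmony.
Dissonant first, consonant once the harmony catches up: the note simply arrives early — an anticipation. (The reverse timing, consonant first and dissonant after the change, would be a suspension or retardation.)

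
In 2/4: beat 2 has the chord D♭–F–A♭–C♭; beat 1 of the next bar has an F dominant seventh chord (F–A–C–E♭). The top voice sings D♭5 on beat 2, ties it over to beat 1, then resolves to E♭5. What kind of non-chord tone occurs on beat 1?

The harmony at that moment is F dominant seventh chord (F, A, C, E♭); D♭5 is not a chord tone.
It is held over (the same pitch as the preceding D♭5) and left by step up to E♭5.
Held over from the previous chord and resolving up by step — a retardation.

Retardation.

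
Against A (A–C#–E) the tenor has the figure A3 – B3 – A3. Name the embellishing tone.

B3 is a neighbor tone.

The harmony at that moment is A major triad (A, C#, E); B3 is not a chord tone.
It is approached by step up from A3 and left by step down to A3.
Step away and step back to the same note — a neighbor tone (upper neighbor).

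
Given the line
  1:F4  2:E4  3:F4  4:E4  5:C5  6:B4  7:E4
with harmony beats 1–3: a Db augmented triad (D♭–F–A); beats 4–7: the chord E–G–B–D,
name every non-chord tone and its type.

E4 (beat 2) — neighbor tone; C5 (beat 5) — appoggiatura.

The harmony at that moment is D♭ augmented triad (D♭, F, A); E4 is not a chord tone.
It is approached by step down from F4 and left by step up to F4.
Step away and step back to the same note — a neighbor tone (lower neighbor).
The harmony at that moment is E minor seventh chord (E, G, B, D); C5 is not a chord tone.
It is approached by leap up from E4 and left by step down to B4.
Leap in, step out — an appoggiatura.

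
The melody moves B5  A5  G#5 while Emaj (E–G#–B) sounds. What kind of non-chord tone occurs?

A5 is a passing tone.

The harmony at that moment is E major triad (E, G#, B); A5 is not a chord tone.
It is approached by step down from B5 and left by step down to G#5.
Step in, step out in the same direction — a passing tone.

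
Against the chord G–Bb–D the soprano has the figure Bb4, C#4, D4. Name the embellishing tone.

The harmony at that moment is G minor triad (G, Bb, D); C#4 is not a chord tone.
It is approached by leap down from Bb4 and left by step up to D4.
Leap in, step out — an appoggiatura.

C#4 is an appoggiatura.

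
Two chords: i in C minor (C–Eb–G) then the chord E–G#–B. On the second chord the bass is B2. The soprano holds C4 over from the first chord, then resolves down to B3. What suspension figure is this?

At the second chord the bass is B2. The suspended C4 lies a ninth above the bass; after resolving down by step to B3, the interval above the bass becomes an octave.
Suspension figures are named by those two intervals: 9–8.

9–8 suspension.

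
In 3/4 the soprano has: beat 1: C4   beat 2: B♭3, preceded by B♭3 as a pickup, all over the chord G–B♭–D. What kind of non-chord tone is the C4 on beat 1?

The harmony at that moment is G minor triad (G, B♭, D); C4 is not a chord tone.
It is approached by step up from B♭3 and left by step down to B♭3.
Step away and step back to the same note — a neighbor tone (upper neighbor).

Upper neighbor tone.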